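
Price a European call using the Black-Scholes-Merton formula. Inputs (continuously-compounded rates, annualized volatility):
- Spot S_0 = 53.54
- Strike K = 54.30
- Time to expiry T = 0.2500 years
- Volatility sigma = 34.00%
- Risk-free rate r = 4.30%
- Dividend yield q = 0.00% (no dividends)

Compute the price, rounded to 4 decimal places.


d1 = (ln(S/K) + (r - q + 0.5*sigma^2) * T) / (sigma * sqrt(T)) = 0.06532242
d2 = d1 - sigma * sqrt(T) = -0.10467758
exp(-rT) = 0.98930757; exp(-qT) = 1.00000000
C = S_0 * exp(-qT) * N(d1) - K * exp(-rT) * N(d2)
N(d1) = 0.52604135; N(d2) = 0.45831583
C = 53.5400 * 1.00000000 * 0.52604135 - 54.3000 * 0.98930757 * 0.45831583 = 3.5438

Answer: Price = 3.5438


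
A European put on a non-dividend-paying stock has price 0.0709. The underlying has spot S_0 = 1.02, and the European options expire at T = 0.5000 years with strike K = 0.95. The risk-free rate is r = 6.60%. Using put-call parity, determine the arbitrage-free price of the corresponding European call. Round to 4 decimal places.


Put-call parity: C - P = S_0 * exp(-qT) - K * exp(-rT).
S_0 * exp(-qT) = 1.0200 * 1.00000000 = 1.02000000
K * exp(-rT) = 0.9500 * 0.96753856 = 0.91916163
C = P + S*exp(-qT) - K*exp(-rT)
C = 0.0709 + 1.02000000 - 0.91916163 = 0.1717

Answer: Call price = 0.1717


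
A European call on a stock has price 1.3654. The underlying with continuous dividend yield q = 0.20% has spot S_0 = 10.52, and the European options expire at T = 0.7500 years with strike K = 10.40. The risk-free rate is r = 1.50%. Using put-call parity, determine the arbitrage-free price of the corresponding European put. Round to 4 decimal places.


Put-call parity: C - P = S_0 * exp(-qT) - K * exp(-rT).
S_0 * exp(-qT) = 10.5200 * 0.99850112 = 10.50423183
K * exp(-rT) = 10.4000 * 0.98881304 = 10.28365566
P = C - S*exp(-qT) + K*exp(-rT)
P = 1.3654 - 10.50423183 + 10.28365566 = 1.1448

Answer: Put price = 1.1448


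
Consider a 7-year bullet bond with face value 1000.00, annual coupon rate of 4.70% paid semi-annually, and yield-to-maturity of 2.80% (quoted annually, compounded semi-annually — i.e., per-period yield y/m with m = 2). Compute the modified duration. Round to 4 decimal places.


Answer: Modified duration = 6.0242

Derivation:
Coupon per period c = face * coupon_rate / m = 23.500000
Periods per year m = 2; per-period yield y/m = 0.014000
Number of cashflows N = 14
Cashflows (t years, CF_t, discount factor 1/(1+y/m)^(m*t), PV):
  t = 0.5000: CF_t = 23.500000, DF = 0.986193, PV = 23.175542
  t = 1.0000: CF_t = 23.500000, DF = 0.972577, PV = 22.855565
  t = 1.5000: CF_t = 23.500000, DF = 0.959149, PV = 22.540004
  t = 2.0000: CF_t = 23.500000, DF = 0.945906, PV = 22.228801
  t = 2.5000: CF_t = 23.500000, DF = 0.932847, PV = 21.921895
  t = 3.0000: CF_t = 23.500000, DF = 0.919967, PV = 21.619226
  t = 3.5000: CF_t = 23.500000, DF = 0.907265, PV = 21.320735
  t = 4.0000: CF_t = 23.500000, DF = 0.894739, PV = 21.026366
  t = 4.5000: CF_t = 23.500000, DF = 0.882386, PV = 20.736061
  t = 5.0000: CF_t = 23.500000, DF = 0.870203, PV = 20.449765
  t = 5.5000: CF_t = 23.500000, DF = 0.858188, PV = 20.167421
  t = 6.0000: CF_t = 23.500000, DF = 0.846339, PV = 19.888975
  t = 6.5000: CF_t = 23.500000, DF = 0.834654, PV = 19.614374
  t = 7.0000: CF_t = 1023.500000, DF = 0.823130, PV = 842.473942
Price P = sum_t PV_t = 1120.018672
First compute Macaulay numerator sum_t t * PV_t:
  t * PV_t at t = 0.5000: 11.587771
  t * PV_t at t = 1.0000: 22.855565
  t * PV_t at t = 1.5000: 33.810007
  t * PV_t at t = 2.0000: 44.457602
  t * PV_t at t = 2.5000: 54.804737
  t * PV_t at t = 3.0000: 64.857677
  t * PV_t at t = 3.5000: 74.622573
  t * PV_t at t = 4.0000: 84.105464
  t * PV_t at t = 4.5000: 93.312276
  t * PV_t at t = 5.0000: 102.248823
  t * PV_t at t = 5.5000: 110.920814
  t * PV_t at t = 6.0000: 119.333850
  t * PV_t at t = 6.5000: 127.493430
  t * PV_t at t = 7.0000: 5897.317596
Macaulay duration D = 6841.728184 / 1120.018672 = 6.108584
Modified duration = D / (1 + y/m) = 6.108584 / (1 + 0.014000) = 6.024245


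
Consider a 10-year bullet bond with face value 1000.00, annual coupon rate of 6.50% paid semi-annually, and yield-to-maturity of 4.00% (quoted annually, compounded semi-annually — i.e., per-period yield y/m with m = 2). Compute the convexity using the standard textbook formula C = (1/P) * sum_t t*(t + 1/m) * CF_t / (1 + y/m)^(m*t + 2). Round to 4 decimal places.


Coupon per period c = face * coupon_rate / m = 32.500000
Periods per year m = 2; per-period yield y/m = 0.020000
Number of cashflows N = 20
Cashflows (t years, CF_t, discount factor 1/(1+y/m)^(m*t), PV):
  t = 0.5000: CF_t = 32.500000, DF = 0.980392, PV = 31.862745
  t = 1.0000: CF_t = 32.500000, DF = 0.961169, PV = 31.237985
  t = 1.5000: CF_t = 32.500000, DF = 0.942322, PV = 30.625476
  t = 2.0000: CF_t = 32.500000, DF = 0.923845, PV = 30.024976
  t = 2.5000: CF_t = 32.500000, DF = 0.905731, PV = 29.436251
  t = 3.0000: CF_t = 32.500000, DF = 0.887971, PV = 28.859070
  t = 3.5000: CF_t = 32.500000, DF = 0.870560, PV = 28.293206
  t = 4.0000: CF_t = 32.500000, DF = 0.853490, PV = 27.738437
  t = 4.5000: CF_t = 32.500000, DF = 0.836755, PV = 27.194546
  t = 5.0000: CF_t = 32.500000, DF = 0.820348, PV = 26.661320
  t = 5.5000: CF_t = 32.500000, DF = 0.804263, PV = 26.138549
  t = 6.0000: CF_t = 32.500000, DF = 0.788493, PV = 25.626028
  t = 6.5000: CF_t = 32.500000, DF = 0.773033, PV = 25.123557
  t = 7.0000: CF_t = 32.500000, DF = 0.757875, PV = 24.630938
  t = 7.5000: CF_t = 32.500000, DF = 0.743015, PV = 24.147979
  t = 8.0000: CF_t = 32.500000, DF = 0.728446, PV = 23.674489
  t = 8.5000: CF_t = 32.500000, DF = 0.714163, PV = 23.210283
  t = 9.0000: CF_t = 32.500000, DF = 0.700159, PV = 22.755180
  t = 9.5000: CF_t = 32.500000, DF = 0.686431, PV = 22.309000
  t = 10.0000: CF_t = 1032.500000, DF = 0.672971, PV = 694.842901
Price P = sum_t PV_t = 1204.392917
Convexity numerator sum_t t*(t + 1/m) * CF_t / (1+y/m)^(m*t + 2):
  t = 0.5000: term = 15.312738
  t = 1.0000: term = 45.037465
  t = 1.5000: term = 88.308754
  t = 2.0000: term = 144.295350
  t = 2.5000: term = 212.199044
  t = 3.0000: term = 291.253589
  t = 3.5000: term = 380.723646
  t = 4.0000: term = 479.903755
  t = 4.5000: term = 588.117347
  t = 5.0000: term = 704.715776
  t = 5.5000: term = 829.077383
  t = 6.0000: term = 960.606594
  t = 6.5000: term = 1098.733032
  t = 7.0000: term = 1242.910670
  t = 7.5000: term = 1392.616997
  t = 8.0000: term = 1547.352219
  t = 8.5000: term = 1706.638476
  t = 9.0000: term = 1870.019092
  t = 9.5000: term = 2037.057834
  t = 10.0000: term = 70125.436996
Convexity = (1/P) * sum = 85760.316756 / 1204.392917 = 71.206261

Answer: Convexity = 71.2063


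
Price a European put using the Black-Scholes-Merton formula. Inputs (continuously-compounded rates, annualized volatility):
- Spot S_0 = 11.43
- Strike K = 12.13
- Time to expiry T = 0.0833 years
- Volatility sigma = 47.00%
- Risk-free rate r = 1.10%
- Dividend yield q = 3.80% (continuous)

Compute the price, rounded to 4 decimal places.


Answer: Price = 1.0627

Derivation:
d1 = (ln(S/K) + (r - q + 0.5*sigma^2) * T) / (sigma * sqrt(T)) = -0.38694281
d2 = d1 - sigma * sqrt(T) = -0.52259299
exp(-rT) = 0.99908412; exp(-qT) = 0.99683960
P = K * exp(-rT) * N(-d2) - S_0 * exp(-qT) * N(-d1)
N(-d1) = 0.65060073; N(-d2) = 0.69937124
P = 12.1300 * 0.99908412 * 0.69937124 - 11.4300 * 0.99683960 * 0.65060073 = 1.0627


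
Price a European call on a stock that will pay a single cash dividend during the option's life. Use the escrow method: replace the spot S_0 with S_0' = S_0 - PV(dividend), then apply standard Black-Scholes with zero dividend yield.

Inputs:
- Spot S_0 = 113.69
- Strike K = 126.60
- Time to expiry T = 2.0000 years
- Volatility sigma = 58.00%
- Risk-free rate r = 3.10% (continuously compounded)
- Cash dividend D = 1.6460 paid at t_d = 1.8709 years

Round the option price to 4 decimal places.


PV(D) = D * exp(-r * t_d) = 1.6460 * 0.94365193 = 1.55325108
S_0' = S_0 - PV(D) = 113.6900 - 1.55325108 = 112.13674892
d1 = (ln(S_0'/K) + (r + sigma^2/2)*T) / (sigma*sqrt(T)) = 0.33781001
d2 = d1 - sigma*sqrt(T) = -0.48243386
exp(-rT) = 0.93988289
N(d1) = 0.63224682; N(d2) = 0.31474889
C = S_0' * N(d1) - K * exp(-rT) * N(d2) = 112.13674892 * 0.63224682 - 126.6000 * 0.93988289 * 0.31474889 = 33.4464

Answer: Price = 33.4464


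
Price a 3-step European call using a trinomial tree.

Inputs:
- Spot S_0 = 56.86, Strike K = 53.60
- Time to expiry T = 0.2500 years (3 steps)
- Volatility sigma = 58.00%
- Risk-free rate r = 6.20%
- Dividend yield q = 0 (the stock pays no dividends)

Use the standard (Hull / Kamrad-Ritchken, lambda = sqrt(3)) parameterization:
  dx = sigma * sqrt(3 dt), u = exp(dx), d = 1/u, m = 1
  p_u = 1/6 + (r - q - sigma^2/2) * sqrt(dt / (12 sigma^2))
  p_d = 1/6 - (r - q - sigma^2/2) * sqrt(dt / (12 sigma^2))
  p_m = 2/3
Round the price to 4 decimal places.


dt = T/N = 0.083333; dx = sigma*sqrt(3*dt) = 0.290000
u = exp(dx) = 1.336427; d = 1/u = 0.748264
p_u = 0.151408, p_m = 0.666667, p_d = 0.181925
Discount per step: exp(-r*dt) = 0.994847
Stock lattice S(k, j) with j the centered position index:
  k=0: S(0,+0) = 56.8600
  k=1: S(1,-1) = 42.5463; S(1,+0) = 56.8600; S(1,+1) = 75.9893
  k=2: S(2,-2) = 31.8358; S(2,-1) = 42.5463; S(2,+0) = 56.8600; S(2,+1) = 75.9893; S(2,+2) = 101.5541
  k=3: S(3,-3) = 23.8216; S(3,-2) = 31.8358; S(3,-1) = 42.5463; S(3,+0) = 56.8600; S(3,+1) = 75.9893; S(3,+2) = 101.5541; S(3,+3) = 135.7198
Terminal payoffs V(N, j) = max(S_T - K, 0):
  V(3,-3) = 0.000000; V(3,-2) = 0.000000; V(3,-1) = 0.000000; V(3,+0) = 3.260000; V(3,+1) = 22.389267; V(3,+2) = 47.954145; V(3,+3) = 82.119751
Backward induction: V(k, j) = exp(-r*dt) * [p_u * V(k+1, j+1) + p_m * V(k+1, j) + p_d * V(k+1, j-1)]
  V(2,-2) = exp(-r*dt) * [p_u*0.000000 + p_m*0.000000 + p_d*0.000000] = 0.000000
  V(2,-1) = exp(-r*dt) * [p_u*3.260000 + p_m*0.000000 + p_d*0.000000] = 0.491047
  V(2,+0) = exp(-r*dt) * [p_u*22.389267 + p_m*3.260000 + p_d*0.000000] = 5.534579
  V(2,+1) = exp(-r*dt) * [p_u*47.954145 + p_m*22.389267 + p_d*3.260000] = 22.662505
  V(2,+2) = exp(-r*dt) * [p_u*82.119751 + p_m*47.954145 + p_d*22.389267] = 48.226381
  V(1,-1) = exp(-r*dt) * [p_u*5.534579 + p_m*0.491047 + p_d*0.000000] = 1.159339
  V(1,+0) = exp(-r*dt) * [p_u*22.662505 + p_m*5.534579 + p_d*0.491047] = 7.173182
  V(1,+1) = exp(-r*dt) * [p_u*48.226381 + p_m*22.662505 + p_d*5.534579] = 23.296403
  V(0,+0) = exp(-r*dt) * [p_u*23.296403 + p_m*7.173182 + p_d*1.159339] = 8.476389

Answer: Price = V(0,0) = 8.4764


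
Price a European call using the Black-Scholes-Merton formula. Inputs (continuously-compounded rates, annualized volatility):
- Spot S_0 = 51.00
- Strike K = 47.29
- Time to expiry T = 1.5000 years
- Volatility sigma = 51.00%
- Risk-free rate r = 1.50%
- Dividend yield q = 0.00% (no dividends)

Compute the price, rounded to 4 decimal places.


Answer: Price = 14.4439

Derivation:
d1 = (ln(S/K) + (r - q + 0.5*sigma^2) * T) / (sigma * sqrt(T)) = 0.46924823
d2 = d1 - sigma * sqrt(T) = -0.15537165
exp(-rT) = 0.97775124; exp(-qT) = 1.00000000
C = S_0 * exp(-qT) * N(d1) - K * exp(-rT) * N(d2)
N(d1) = 0.68055389; N(d2) = 0.43826417
C = 51.0000 * 1.00000000 * 0.68055389 - 47.2900 * 0.97775124 * 0.43826417 = 14.4439


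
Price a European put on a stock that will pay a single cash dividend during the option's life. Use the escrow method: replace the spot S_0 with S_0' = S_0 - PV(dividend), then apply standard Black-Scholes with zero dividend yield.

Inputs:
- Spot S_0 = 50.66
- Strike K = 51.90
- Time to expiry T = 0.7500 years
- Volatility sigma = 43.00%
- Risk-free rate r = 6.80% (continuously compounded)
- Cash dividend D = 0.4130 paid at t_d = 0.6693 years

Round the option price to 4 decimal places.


Answer: Price = 6.8913

Derivation:
PV(D) = D * exp(-r * t_d) = 0.4130 * 0.95550775 = 0.39462470
S_0' = S_0 - PV(D) = 50.6600 - 0.39462470 = 50.26537530
d1 = (ln(S_0'/K) + (r + sigma^2/2)*T) / (sigma*sqrt(T)) = 0.23721090
d2 = d1 - sigma*sqrt(T) = -0.13518002
exp(-rT) = 0.95027867
N(-d1) = 0.40624659; N(-d2) = 0.55376523
P = K * exp(-rT) * N(-d2) - S_0' * N(-d1) = 51.9000 * 0.95027867 * 0.55376523 - 50.26537530 * 0.40624659 = 6.8913


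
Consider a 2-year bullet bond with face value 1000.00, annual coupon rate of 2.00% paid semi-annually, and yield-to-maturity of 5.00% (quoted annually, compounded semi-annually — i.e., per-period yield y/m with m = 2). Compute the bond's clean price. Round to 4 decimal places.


Coupon per period c = face * coupon_rate / m = 10.000000
Periods per year m = 2; per-period yield y/m = 0.025000
Number of cashflows N = 4
Cashflows (t years, CF_t, discount factor 1/(1+y/m)^(m*t), PV):
  t = 0.5000: CF_t = 10.000000, DF = 0.975610, PV = 9.756098
  t = 1.0000: CF_t = 10.000000, DF = 0.951814, PV = 9.518144
  t = 1.5000: CF_t = 10.000000, DF = 0.928599, PV = 9.285994
  t = 2.0000: CF_t = 1010.000000, DF = 0.905951, PV = 915.010151
Price P = sum_t PV_t = 943.570387

Answer: Price = 943.5704


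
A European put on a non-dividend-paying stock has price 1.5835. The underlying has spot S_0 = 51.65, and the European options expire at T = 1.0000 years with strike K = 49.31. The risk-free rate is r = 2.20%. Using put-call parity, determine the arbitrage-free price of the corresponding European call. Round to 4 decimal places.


Put-call parity: C - P = S_0 * exp(-qT) - K * exp(-rT).
S_0 * exp(-qT) = 51.6500 * 1.00000000 = 51.65000000
K * exp(-rT) = 49.3100 * 0.97824024 = 48.23702599
C = P + S*exp(-qT) - K*exp(-rT)
C = 1.5835 + 51.65000000 - 48.23702599 = 4.9965

Answer: Call price = 4.9965


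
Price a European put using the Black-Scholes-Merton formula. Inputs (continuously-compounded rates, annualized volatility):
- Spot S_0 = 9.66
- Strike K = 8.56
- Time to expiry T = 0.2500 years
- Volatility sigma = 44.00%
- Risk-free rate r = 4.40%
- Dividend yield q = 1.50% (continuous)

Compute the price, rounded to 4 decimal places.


d1 = (ln(S/K) + (r - q + 0.5*sigma^2) * T) / (sigma * sqrt(T)) = 0.69247026
d2 = d1 - sigma * sqrt(T) = 0.47247026
exp(-rT) = 0.98906028; exp(-qT) = 0.99625702
P = K * exp(-rT) * N(-d2) - S_0 * exp(-qT) * N(-d1)
N(-d1) = 0.24432103; N(-d2) = 0.31829558
P = 8.5600 * 0.98906028 * 0.31829558 - 9.6600 * 0.99625702 * 0.24432103 = 0.3435

Answer: Price = 0.3435


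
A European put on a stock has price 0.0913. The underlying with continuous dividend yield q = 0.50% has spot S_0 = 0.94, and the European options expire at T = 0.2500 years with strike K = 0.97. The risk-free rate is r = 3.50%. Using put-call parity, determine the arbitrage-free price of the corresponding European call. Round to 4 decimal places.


Put-call parity: C - P = S_0 * exp(-qT) - K * exp(-rT).
S_0 * exp(-qT) = 0.9400 * 0.99875078 = 0.93882573
K * exp(-rT) = 0.9700 * 0.99128817 = 0.96154952
C = P + S*exp(-qT) - K*exp(-rT)
C = 0.0913 + 0.93882573 - 0.96154952 = 0.0686

Answer: Call price = 0.0686


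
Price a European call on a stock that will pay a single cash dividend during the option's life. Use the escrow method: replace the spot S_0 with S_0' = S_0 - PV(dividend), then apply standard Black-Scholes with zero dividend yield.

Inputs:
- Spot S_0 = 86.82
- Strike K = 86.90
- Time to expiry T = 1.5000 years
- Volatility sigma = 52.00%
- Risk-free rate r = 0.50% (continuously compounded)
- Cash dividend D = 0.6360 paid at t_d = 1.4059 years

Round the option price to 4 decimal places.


PV(D) = D * exp(-r * t_d) = 0.6360 * 0.99299515 = 0.63154491
S_0' = S_0 - PV(D) = 86.8200 - 0.63154491 = 86.18845509
d1 = (ln(S_0'/K) + (r + sigma^2/2)*T) / (sigma*sqrt(T)) = 0.31730031
d2 = d1 - sigma*sqrt(T) = -0.31956702
exp(-rT) = 0.99252805
N(d1) = 0.62449213; N(d2) = 0.37464829
C = S_0' * N(d1) - K * exp(-rT) * N(d2) = 86.18845509 * 0.62449213 - 86.9000 * 0.99252805 * 0.37464829 = 21.5103

Answer: Price = 21.5103


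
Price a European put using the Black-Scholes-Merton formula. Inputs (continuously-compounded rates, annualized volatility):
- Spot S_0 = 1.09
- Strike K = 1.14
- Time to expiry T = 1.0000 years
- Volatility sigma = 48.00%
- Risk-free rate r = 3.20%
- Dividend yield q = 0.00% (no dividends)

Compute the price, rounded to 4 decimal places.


Answer: Price = 0.2152

Derivation:
d1 = (ln(S/K) + (r - q + 0.5*sigma^2) * T) / (sigma * sqrt(T)) = 0.21322799
d2 = d1 - sigma * sqrt(T) = -0.26677201
exp(-rT) = 0.96850658; exp(-qT) = 1.00000000
P = K * exp(-rT) * N(-d2) - S_0 * exp(-qT) * N(-d1)
N(-d1) = 0.41557457; N(-d2) = 0.60517765
P = 1.1400 * 0.96850658 * 0.60517765 - 1.0900 * 1.00000000 * 0.41557457 = 0.2152


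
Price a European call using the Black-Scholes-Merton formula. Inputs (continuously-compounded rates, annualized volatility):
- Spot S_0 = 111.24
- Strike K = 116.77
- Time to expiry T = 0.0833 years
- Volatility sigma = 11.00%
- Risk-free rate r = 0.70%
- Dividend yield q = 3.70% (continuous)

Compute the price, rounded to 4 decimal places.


d1 = (ln(S/K) + (r - q + 0.5*sigma^2) * T) / (sigma * sqrt(T)) = -1.59100830
d2 = d1 - sigma * sqrt(T) = -1.62275622
exp(-rT) = 0.99941707; exp(-qT) = 0.99692264
C = S_0 * exp(-qT) * N(d1) - K * exp(-rT) * N(d2)
N(d1) = 0.05580385; N(d2) = 0.05232076
C = 111.2400 * 0.99692264 * 0.05580385 - 116.7700 * 0.99941707 * 0.05232076 = 0.0826

Answer: Price = 0.0826


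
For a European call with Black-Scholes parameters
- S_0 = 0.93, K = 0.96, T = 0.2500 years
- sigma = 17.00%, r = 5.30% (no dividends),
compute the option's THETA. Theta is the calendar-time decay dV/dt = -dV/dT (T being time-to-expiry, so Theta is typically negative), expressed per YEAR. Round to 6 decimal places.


Answer: Theta = -0.082066

Derivation:
d1 = -0.1751317449; d2 = -0.2601317449
phi(d1) = 0.3928709482; exp(-qT) = 1.0000000000; exp(-rT) = 0.9868373948
Theta = -S*exp(-qT)*phi(d1)*sigma/(2*sqrt(T)) - r*K*exp(-rT)*N(d2) + q*S*exp(-qT)*N(d1)
N(d1) = 0.4304880575; N(d2) = 0.3973810759; sqrt(T) = 0.5000000000
Term 1 = -0.9300 * 1.0000000000 * 0.3928709482 * 0.1700 / (2 * 0.5000000000) = -0.0621128969
Term 2 = -0.0530 * 0.9600 * 0.9868373948 * 0.3973810759 = -0.0199526177
Term 3 = 0 (no dividend yield, q = 0)
Theta = -0.0621128969 + (-0.0199526177) + (0.0000000000) = -0.082066


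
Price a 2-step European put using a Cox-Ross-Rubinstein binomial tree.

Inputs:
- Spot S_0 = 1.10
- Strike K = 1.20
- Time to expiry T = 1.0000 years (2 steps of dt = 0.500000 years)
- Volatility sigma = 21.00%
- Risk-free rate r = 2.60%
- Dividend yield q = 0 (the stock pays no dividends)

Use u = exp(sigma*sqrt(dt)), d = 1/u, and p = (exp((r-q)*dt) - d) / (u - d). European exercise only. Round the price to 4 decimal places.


dt = T/N = 0.500000
u = exp(sigma*sqrt(dt)) = 1.160084; d = 1/u = 0.862007
p = (exp((r-q)*dt) - d) / (u - d) = 0.506842
Discount per step: exp(-r*dt) = 0.987084
Stock lattice S(k, i) with i counting down-moves:
  k=0: S(0,0) = 1.1000
  k=1: S(1,0) = 1.2761; S(1,1) = 0.9482
  k=2: S(2,0) = 1.4804; S(2,1) = 1.1000; S(2,2) = 0.8174
Terminal payoffs V(N, i) = max(K - S_T, 0):
  V(2,0) = 0.000000; V(2,1) = 0.100000; V(2,2) = 0.382639
Backward induction: V(k, i) = exp(-r*dt) * [p * V(k+1, i) + (1-p) * V(k+1, i+1)].
  V(1,0) = exp(-r*dt) * [p*0.000000 + (1-p)*0.100000] = 0.048679
  V(1,1) = exp(-r*dt) * [p*0.100000 + (1-p)*0.382639] = 0.236294
  V(0,0) = exp(-r*dt) * [p*0.048679 + (1-p)*0.236294] = 0.139379

Answer: Price = V(0,0) = 0.1394


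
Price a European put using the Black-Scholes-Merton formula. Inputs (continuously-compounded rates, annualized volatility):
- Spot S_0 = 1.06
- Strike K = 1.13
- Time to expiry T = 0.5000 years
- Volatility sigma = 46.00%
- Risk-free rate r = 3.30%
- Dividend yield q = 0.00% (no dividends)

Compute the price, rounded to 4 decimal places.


Answer: Price = 0.1675

Derivation:
d1 = (ln(S/K) + (r - q + 0.5*sigma^2) * T) / (sigma * sqrt(T)) = 0.01675928
d2 = d1 - sigma * sqrt(T) = -0.30850984
exp(-rT) = 0.98363538; exp(-qT) = 1.00000000
P = K * exp(-rT) * N(-d2) - S_0 * exp(-qT) * N(-d1)
N(-d1) = 0.49331433; N(-d2) = 0.62115279
P = 1.1300 * 0.98363538 * 0.62115279 - 1.0600 * 1.00000000 * 0.49331433 = 0.1675


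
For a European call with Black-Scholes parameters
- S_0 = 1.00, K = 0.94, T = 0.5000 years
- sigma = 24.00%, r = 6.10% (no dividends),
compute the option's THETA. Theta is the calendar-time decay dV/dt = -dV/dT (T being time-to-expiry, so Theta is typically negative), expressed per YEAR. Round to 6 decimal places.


Answer: Theta = -0.093201

Derivation:
d1 = 0.6291801003; d2 = 0.4594744728
phi(d1) = 0.3273018869; exp(-qT) = 1.0000000000; exp(-rT) = 0.9699604321
Theta = -S*exp(-qT)*phi(d1)*sigma/(2*sqrt(T)) - r*K*exp(-rT)*N(d2) + q*S*exp(-qT)*N(d1)
N(d1) = 0.7353844224; N(d2) = 0.6770532603; sqrt(T) = 0.7071067812
Term 1 = -1.0000 * 1.0000000000 * 0.3273018869 * 0.2400 / (2 * 0.7071067812) = -0.0555449721
Term 2 = -0.0610 * 0.9400 * 0.9699604321 * 0.6770532603 = -0.0376560308
Term 3 = 0 (no dividend yield, q = 0)
Theta = -0.0555449721 + (-0.0376560308) + (0.0000000000) = -0.093201


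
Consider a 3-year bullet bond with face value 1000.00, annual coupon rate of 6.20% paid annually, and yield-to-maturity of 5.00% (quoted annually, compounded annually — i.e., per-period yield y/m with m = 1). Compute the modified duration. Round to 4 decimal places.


Answer: Modified duration = 2.6964

Derivation:
Coupon per period c = face * coupon_rate / m = 62.000000
Periods per year m = 1; per-period yield y/m = 0.050000
Number of cashflows N = 3
Cashflows (t years, CF_t, discount factor 1/(1+y/m)^(m*t), PV):
  t = 1.0000: CF_t = 62.000000, DF = 0.952381, PV = 59.047619
  t = 2.0000: CF_t = 62.000000, DF = 0.907029, PV = 56.235828
  t = 3.0000: CF_t = 1062.000000, DF = 0.863838, PV = 917.395530
Price P = sum_t PV_t = 1032.678976
First compute Macaulay numerator sum_t t * PV_t:
  t * PV_t at t = 1.0000: 59.047619
  t * PV_t at t = 2.0000: 112.471655
  t * PV_t at t = 3.0000: 2752.186589
Macaulay duration D = 2923.705863 / 1032.678976 = 2.831186
Modified duration = D / (1 + y/m) = 2.831186 / (1 + 0.050000) = 2.696367


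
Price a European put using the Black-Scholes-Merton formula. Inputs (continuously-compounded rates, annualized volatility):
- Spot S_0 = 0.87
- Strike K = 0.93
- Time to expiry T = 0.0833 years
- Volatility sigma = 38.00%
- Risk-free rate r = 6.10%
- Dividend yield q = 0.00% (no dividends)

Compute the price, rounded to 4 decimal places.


d1 = (ln(S/K) + (r - q + 0.5*sigma^2) * T) / (sigma * sqrt(T)) = -0.50691600
d2 = d1 - sigma * sqrt(T) = -0.61659061
exp(-rT) = 0.99493159; exp(-qT) = 1.00000000
P = K * exp(-rT) * N(-d2) - S_0 * exp(-qT) * N(-d1)
N(-d1) = 0.69389312; N(-d2) = 0.73124761
P = 0.9300 * 0.99493159 * 0.73124761 - 0.8700 * 1.00000000 * 0.69389312 = 0.0729

Answer: Price = 0.0729


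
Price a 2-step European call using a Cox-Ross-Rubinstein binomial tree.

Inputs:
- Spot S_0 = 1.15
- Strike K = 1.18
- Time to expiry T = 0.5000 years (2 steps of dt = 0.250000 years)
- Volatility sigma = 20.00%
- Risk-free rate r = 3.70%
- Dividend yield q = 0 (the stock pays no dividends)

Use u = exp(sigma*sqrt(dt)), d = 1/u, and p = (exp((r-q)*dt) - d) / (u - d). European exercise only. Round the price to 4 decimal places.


dt = T/N = 0.250000
u = exp(sigma*sqrt(dt)) = 1.105171; d = 1/u = 0.904837
p = (exp((r-q)*dt) - d) / (u - d) = 0.521408
Discount per step: exp(-r*dt) = 0.990793
Stock lattice S(k, i) with i counting down-moves:
  k=0: S(0,0) = 1.1500
  k=1: S(1,0) = 1.2709; S(1,1) = 1.0406
  k=2: S(2,0) = 1.4046; S(2,1) = 1.1500; S(2,2) = 0.9415
Terminal payoffs V(N, i) = max(S_T - K, 0):
  V(2,0) = 0.224613; V(2,1) = 0.000000; V(2,2) = 0.000000
Backward induction: V(k, i) = exp(-r*dt) * [p * V(k+1, i) + (1-p) * V(k+1, i+1)].
  V(1,0) = exp(-r*dt) * [p*0.224613 + (1-p)*0.000000] = 0.116037
  V(1,1) = exp(-r*dt) * [p*0.000000 + (1-p)*0.000000] = 0.000000
  V(0,0) = exp(-r*dt) * [p*0.116037 + (1-p)*0.000000] = 0.059945

Answer: Price = V(0,0) = 0.0599


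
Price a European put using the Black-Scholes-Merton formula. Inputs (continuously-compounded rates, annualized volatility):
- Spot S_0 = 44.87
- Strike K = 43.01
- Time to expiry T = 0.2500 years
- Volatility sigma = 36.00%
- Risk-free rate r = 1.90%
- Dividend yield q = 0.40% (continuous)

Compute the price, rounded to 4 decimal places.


d1 = (ln(S/K) + (r - q + 0.5*sigma^2) * T) / (sigma * sqrt(T)) = 0.34603763
d2 = d1 - sigma * sqrt(T) = 0.16603763
exp(-rT) = 0.99526126; exp(-qT) = 0.99900050
P = K * exp(-rT) * N(-d2) - S_0 * exp(-qT) * N(-d1)
N(-d1) = 0.36465722; N(-d2) = 0.43406367
P = 43.0100 * 0.99526126 * 0.43406367 - 44.8700 * 0.99900050 * 0.36465722 = 2.2348

Answer: Price = 2.2348


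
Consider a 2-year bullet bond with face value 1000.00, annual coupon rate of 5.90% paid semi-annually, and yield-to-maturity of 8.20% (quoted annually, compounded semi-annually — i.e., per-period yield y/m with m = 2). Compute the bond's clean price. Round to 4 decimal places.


Answer: Price = 958.3544

Derivation:
Coupon per period c = face * coupon_rate / m = 29.500000
Periods per year m = 2; per-period yield y/m = 0.041000
Number of cashflows N = 4
Cashflows (t years, CF_t, discount factor 1/(1+y/m)^(m*t), PV):
  t = 0.5000: CF_t = 29.500000, DF = 0.960615, PV = 28.338136
  t = 1.0000: CF_t = 29.500000, DF = 0.922781, PV = 27.222033
  t = 1.5000: CF_t = 29.500000, DF = 0.886437, PV = 26.149888
  t = 2.0000: CF_t = 1029.500000, DF = 0.851524, PV = 876.644340
Price P = sum_t PV_t = 958.354397


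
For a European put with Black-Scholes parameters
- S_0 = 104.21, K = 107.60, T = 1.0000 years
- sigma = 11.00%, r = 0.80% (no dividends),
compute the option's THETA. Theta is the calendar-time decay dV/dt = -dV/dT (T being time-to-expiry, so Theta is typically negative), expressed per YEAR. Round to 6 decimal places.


d1 = -0.1632959429; d2 = -0.2732959429
phi(d1) = 0.3936585713; exp(-qT) = 1.0000000000; exp(-rT) = 0.9920319148
Theta = -S*exp(-qT)*phi(d1)*sigma/(2*sqrt(T)) + r*K*exp(-rT)*N(-d2) - q*S*exp(-qT)*N(-d1)
N(-d1) = 0.5648572860; N(-d2) = 0.6076871331; sqrt(T) = 1.0000000000
Term 1 = -104.2100 * 1.0000000000 * 0.3936585713 * 0.1100 / (2 * 1.0000000000) = -2.2562737843
Term 2 = 0.0080 * 107.6000 * 0.9920319148 * 0.6076871331 = 0.5189290020
Term 3 = 0 (no dividend yield, q = 0)
Theta = -2.2562737843 + (0.5189290020) + (0.0000000000) = -1.737345

Answer: Theta = -1.737345


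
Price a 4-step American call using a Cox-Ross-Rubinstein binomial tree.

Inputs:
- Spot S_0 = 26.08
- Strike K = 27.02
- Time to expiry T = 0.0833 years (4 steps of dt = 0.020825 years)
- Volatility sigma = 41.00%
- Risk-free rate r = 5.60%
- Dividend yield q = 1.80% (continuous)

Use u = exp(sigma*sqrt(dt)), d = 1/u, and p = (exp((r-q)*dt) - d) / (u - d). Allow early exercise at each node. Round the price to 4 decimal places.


dt = T/N = 0.020825
u = exp(sigma*sqrt(dt)) = 1.060952; d = 1/u = 0.942550
p = (exp((r-q)*dt) - d) / (u - d) = 0.491899
Discount per step: exp(-r*dt) = 0.998834
Stock lattice S(k, i) with i counting down-moves:
  k=0: S(0,0) = 26.0800
  k=1: S(1,0) = 27.6696; S(1,1) = 24.5817
  k=2: S(2,0) = 29.3561; S(2,1) = 26.0800; S(2,2) = 23.1695
  k=3: S(3,0) = 31.1455; S(3,1) = 27.6696; S(3,2) = 24.5817; S(3,3) = 21.8384
  k=4: S(4,0) = 33.0438; S(4,1) = 29.3561; S(4,2) = 26.0800; S(4,3) = 23.1695; S(4,4) = 20.5838
Terminal payoffs V(N, i) = max(S_T - K, 0):
  V(4,0) = 6.023835; V(4,1) = 2.336144; V(4,2) = 0.000000; V(4,3) = 0.000000; V(4,4) = 0.000000
Backward induction: V(k, i) = exp(-r*dt) * [p * V(k+1, i) + (1-p) * V(k+1, i+1)]; then take max(V_cont, immediate exercise) for American.
  V(3,0) = exp(-r*dt) * [p*6.023835 + (1-p)*2.336144] = 4.145278; exercise = 4.125458; V(3,0) = max -> 4.145278
  V(3,1) = exp(-r*dt) * [p*2.336144 + (1-p)*0.000000] = 1.147807; exercise = 0.649627; V(3,1) = max -> 1.147807
  V(3,2) = exp(-r*dt) * [p*0.000000 + (1-p)*0.000000] = 0.000000; exercise = 0.000000; V(3,2) = max -> 0.000000
  V(3,3) = exp(-r*dt) * [p*0.000000 + (1-p)*0.000000] = 0.000000; exercise = 0.000000; V(3,3) = max -> 0.000000
  V(2,0) = exp(-r*dt) * [p*4.145278 + (1-p)*1.147807] = 2.619204; exercise = 2.336144; V(2,0) = max -> 2.619204
  V(2,1) = exp(-r*dt) * [p*1.147807 + (1-p)*0.000000] = 0.563947; exercise = 0.000000; V(2,1) = max -> 0.563947
  V(2,2) = exp(-r*dt) * [p*0.000000 + (1-p)*0.000000] = 0.000000; exercise = 0.000000; V(2,2) = max -> 0.000000
  V(1,0) = exp(-r*dt) * [p*2.619204 + (1-p)*0.563947] = 1.573090; exercise = 0.649627; V(1,0) = max -> 1.573090
  V(1,1) = exp(-r*dt) * [p*0.563947 + (1-p)*0.000000] = 0.277082; exercise = 0.000000; V(1,1) = max -> 0.277082
  V(0,0) = exp(-r*dt) * [p*1.573090 + (1-p)*0.277082] = 0.913521; exercise = 0.000000; V(0,0) = max -> 0.913521

Answer: Price = V(0,0) = 0.9135


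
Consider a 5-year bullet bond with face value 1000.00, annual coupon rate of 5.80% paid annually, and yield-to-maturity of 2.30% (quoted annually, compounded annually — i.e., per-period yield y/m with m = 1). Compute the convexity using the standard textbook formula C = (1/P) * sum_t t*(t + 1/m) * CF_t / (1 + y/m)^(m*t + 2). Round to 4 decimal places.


Answer: Convexity = 25.0344

Derivation:
Coupon per period c = face * coupon_rate / m = 58.000000
Periods per year m = 1; per-period yield y/m = 0.023000
Number of cashflows N = 5
Cashflows (t years, CF_t, discount factor 1/(1+y/m)^(m*t), PV):
  t = 1.0000: CF_t = 58.000000, DF = 0.977517, PV = 56.695992
  t = 2.0000: CF_t = 58.000000, DF = 0.955540, PV = 55.421302
  t = 3.0000: CF_t = 58.000000, DF = 0.934056, PV = 54.175271
  t = 4.0000: CF_t = 58.000000, DF = 0.913056, PV = 52.957254
  t = 5.0000: CF_t = 1058.000000, DF = 0.892528, PV = 944.294585
Price P = sum_t PV_t = 1163.544404
Convexity numerator sum_t t*(t + 1/m) * CF_t / (1+y/m)^(m*t + 2):
  t = 1.0000: term = 108.350542
  t = 2.0000: term = 317.743525
  t = 3.0000: term = 621.199462
  t = 4.0000: term = 1012.055168
  t = 5.0000: term = 27069.328745
Convexity = (1/P) * sum = 29128.677442 / 1163.544404 = 25.034436


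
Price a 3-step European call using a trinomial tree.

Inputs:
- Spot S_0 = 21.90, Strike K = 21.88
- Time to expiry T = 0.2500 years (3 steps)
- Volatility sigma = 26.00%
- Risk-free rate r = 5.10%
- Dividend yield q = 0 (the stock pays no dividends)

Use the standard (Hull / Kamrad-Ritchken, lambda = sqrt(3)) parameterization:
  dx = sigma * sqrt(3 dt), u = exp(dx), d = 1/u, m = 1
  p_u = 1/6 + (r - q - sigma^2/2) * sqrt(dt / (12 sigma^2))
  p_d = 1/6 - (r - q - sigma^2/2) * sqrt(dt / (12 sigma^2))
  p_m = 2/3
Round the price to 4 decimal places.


Answer: Price = V(0,0) = 1.1796

Derivation:
dt = T/N = 0.083333; dx = sigma*sqrt(3*dt) = 0.130000
u = exp(dx) = 1.138828; d = 1/u = 0.878095
p_u = 0.172179, p_m = 0.666667, p_d = 0.161154
Discount per step: exp(-r*dt) = 0.995759
Stock lattice S(k, j) with j the centered position index:
  k=0: S(0,+0) = 21.9000
  k=1: S(1,-1) = 19.2303; S(1,+0) = 21.9000; S(1,+1) = 24.9403
  k=2: S(2,-2) = 16.8860; S(2,-1) = 19.2303; S(2,+0) = 21.9000; S(2,+1) = 24.9403; S(2,+2) = 28.4028
  k=3: S(3,-3) = 14.8275; S(3,-2) = 16.8860; S(3,-1) = 19.2303; S(3,+0) = 21.9000; S(3,+1) = 24.9403; S(3,+2) = 28.4028; S(3,+3) = 32.3459
Terminal payoffs V(N, j) = max(S_T - K, 0):
  V(3,-3) = 0.000000; V(3,-2) = 0.000000; V(3,-1) = 0.000000; V(3,+0) = 0.020000; V(3,+1) = 3.060342; V(3,+2) = 6.522769; V(3,+3) = 10.465879
Backward induction: V(k, j) = exp(-r*dt) * [p_u * V(k+1, j+1) + p_m * V(k+1, j) + p_d * V(k+1, j-1)]
  V(2,-2) = exp(-r*dt) * [p_u*0.000000 + p_m*0.000000 + p_d*0.000000] = 0.000000
  V(2,-1) = exp(-r*dt) * [p_u*0.020000 + p_m*0.000000 + p_d*0.000000] = 0.003429
  V(2,+0) = exp(-r*dt) * [p_u*3.060342 + p_m*0.020000 + p_d*0.000000] = 0.537970
  V(2,+1) = exp(-r*dt) * [p_u*6.522769 + p_m*3.060342 + p_d*0.020000] = 3.153109
  V(2,+2) = exp(-r*dt) * [p_u*10.465879 + p_m*6.522769 + p_d*3.060342] = 6.615532
  V(1,-1) = exp(-r*dt) * [p_u*0.537970 + p_m*0.003429 + p_d*0.000000] = 0.094511
  V(1,+0) = exp(-r*dt) * [p_u*3.153109 + p_m*0.537970 + p_d*0.003429] = 0.898274
  V(1,+1) = exp(-r*dt) * [p_u*6.615532 + p_m*3.153109 + p_d*0.537970] = 3.313714
  V(0,+0) = exp(-r*dt) * [p_u*3.313714 + p_m*0.898274 + p_d*0.094511] = 1.179610


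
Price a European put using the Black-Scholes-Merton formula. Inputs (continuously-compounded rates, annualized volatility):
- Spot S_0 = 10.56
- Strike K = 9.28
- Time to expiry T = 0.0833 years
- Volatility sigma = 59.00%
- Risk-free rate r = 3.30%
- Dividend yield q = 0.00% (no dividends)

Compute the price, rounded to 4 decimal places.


Answer: Price = 0.2110

Derivation:
d1 = (ln(S/K) + (r - q + 0.5*sigma^2) * T) / (sigma * sqrt(T)) = 0.86008533
d2 = d1 - sigma * sqrt(T) = 0.68980107
exp(-rT) = 0.99725487; exp(-qT) = 1.00000000
P = K * exp(-rT) * N(-d2) - S_0 * exp(-qT) * N(-d1)
N(-d1) = 0.19487100; N(-d2) = 0.24515965
P = 9.2800 * 0.99725487 * 0.24515965 - 10.5600 * 1.00000000 * 0.19487100 = 0.2110


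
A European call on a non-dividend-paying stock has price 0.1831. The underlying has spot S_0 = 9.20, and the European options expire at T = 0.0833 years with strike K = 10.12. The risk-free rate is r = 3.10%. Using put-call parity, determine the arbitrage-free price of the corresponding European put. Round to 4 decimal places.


Answer: Put price = 1.0770

Derivation:
Put-call parity: C - P = S_0 * exp(-qT) - K * exp(-rT).
S_0 * exp(-qT) = 9.2000 * 1.00000000 = 9.20000000
K * exp(-rT) = 10.1200 * 0.99742103 = 10.09390084
P = C - S*exp(-qT) + K*exp(-rT)
P = 0.1831 - 9.20000000 + 10.09390084 = 1.0770


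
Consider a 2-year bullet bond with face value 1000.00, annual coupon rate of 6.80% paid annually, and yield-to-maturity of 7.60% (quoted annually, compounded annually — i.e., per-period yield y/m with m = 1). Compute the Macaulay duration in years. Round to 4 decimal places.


Answer: Macaulay duration = 1.9359 years

Derivation:
Coupon per period c = face * coupon_rate / m = 68.000000
Periods per year m = 1; per-period yield y/m = 0.076000
Number of cashflows N = 2
Cashflows (t years, CF_t, discount factor 1/(1+y/m)^(m*t), PV):
  t = 1.0000: CF_t = 68.000000, DF = 0.929368, PV = 63.197026
  t = 2.0000: CF_t = 1068.000000, DF = 0.863725, PV = 922.458230
Price P = sum_t PV_t = 985.655256
Macaulay numerator sum_t t * PV_t:
  t * PV_t at t = 1.0000: 63.197026
  t * PV_t at t = 2.0000: 1844.916461
Macaulay duration D = (sum_t t * PV_t) / P = 1908.113487 / 985.655256 = 1.935883


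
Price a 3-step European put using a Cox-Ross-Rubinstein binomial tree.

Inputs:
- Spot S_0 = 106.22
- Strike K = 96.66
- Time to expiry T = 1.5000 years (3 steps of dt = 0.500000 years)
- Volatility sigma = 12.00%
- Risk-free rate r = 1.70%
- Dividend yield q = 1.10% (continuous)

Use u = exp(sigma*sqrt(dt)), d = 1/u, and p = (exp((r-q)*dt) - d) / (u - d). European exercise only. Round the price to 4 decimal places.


dt = T/N = 0.500000
u = exp(sigma*sqrt(dt)) = 1.088557; d = 1/u = 0.918647
p = (exp((r-q)*dt) - d) / (u - d) = 0.496483
Discount per step: exp(-r*dt) = 0.991536
Stock lattice S(k, i) with i counting down-moves:
  k=0: S(0,0) = 106.2200
  k=1: S(1,0) = 115.6265; S(1,1) = 97.5787
  k=2: S(2,0) = 125.8660; S(2,1) = 106.2200; S(2,2) = 89.6405
  k=3: S(3,0) = 137.0123; S(3,1) = 115.6265; S(3,2) = 97.5787; S(3,3) = 82.3480
Terminal payoffs V(N, i) = max(K - S_T, 0):
  V(3,0) = 0.000000; V(3,1) = 0.000000; V(3,2) = 0.000000; V(3,3) = 14.312016
Backward induction: V(k, i) = exp(-r*dt) * [p * V(k+1, i) + (1-p) * V(k+1, i+1)].
  V(2,0) = exp(-r*dt) * [p*0.000000 + (1-p)*0.000000] = 0.000000
  V(2,1) = exp(-r*dt) * [p*0.000000 + (1-p)*0.000000] = 0.000000
  V(2,2) = exp(-r*dt) * [p*0.000000 + (1-p)*14.312016] = 7.145356
  V(1,0) = exp(-r*dt) * [p*0.000000 + (1-p)*0.000000] = 0.000000
  V(1,1) = exp(-r*dt) * [p*0.000000 + (1-p)*7.145356] = 3.567360
  V(0,0) = exp(-r*dt) * [p*0.000000 + (1-p)*3.567360] = 1.781025

Answer: Price = V(0,0) = 1.7810


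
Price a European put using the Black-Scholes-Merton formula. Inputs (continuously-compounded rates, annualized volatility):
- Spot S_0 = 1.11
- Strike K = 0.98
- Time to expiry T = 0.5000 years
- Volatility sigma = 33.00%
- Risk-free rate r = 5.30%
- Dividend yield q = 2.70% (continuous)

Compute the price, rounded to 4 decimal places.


Answer: Price = 0.0408

Derivation:
d1 = (ln(S/K) + (r - q + 0.5*sigma^2) * T) / (sigma * sqrt(T)) = 0.70619707
d2 = d1 - sigma * sqrt(T) = 0.47285183
exp(-rT) = 0.97384804; exp(-qT) = 0.98659072
P = K * exp(-rT) * N(-d2) - S_0 * exp(-qT) * N(-d1)
N(-d1) = 0.24003280; N(-d2) = 0.31815945
P = 0.9800 * 0.97384804 * 0.31815945 - 1.1100 * 0.98659072 * 0.24003280 = 0.0408


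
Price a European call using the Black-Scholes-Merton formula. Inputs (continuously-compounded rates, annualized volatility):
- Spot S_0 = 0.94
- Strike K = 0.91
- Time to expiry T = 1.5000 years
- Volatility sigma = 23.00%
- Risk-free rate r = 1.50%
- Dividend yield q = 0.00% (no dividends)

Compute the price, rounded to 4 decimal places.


Answer: Price = 0.1295

Derivation:
d1 = (ln(S/K) + (r - q + 0.5*sigma^2) * T) / (sigma * sqrt(T)) = 0.33586507
d2 = d1 - sigma * sqrt(T) = 0.05417375
exp(-rT) = 0.97775124; exp(-qT) = 1.00000000
C = S_0 * exp(-qT) * N(d1) - K * exp(-rT) * N(d2)
N(d1) = 0.63151369; N(d2) = 0.52160163
C = 0.9400 * 1.00000000 * 0.63151369 - 0.9100 * 0.97775124 * 0.52160163 = 0.1295


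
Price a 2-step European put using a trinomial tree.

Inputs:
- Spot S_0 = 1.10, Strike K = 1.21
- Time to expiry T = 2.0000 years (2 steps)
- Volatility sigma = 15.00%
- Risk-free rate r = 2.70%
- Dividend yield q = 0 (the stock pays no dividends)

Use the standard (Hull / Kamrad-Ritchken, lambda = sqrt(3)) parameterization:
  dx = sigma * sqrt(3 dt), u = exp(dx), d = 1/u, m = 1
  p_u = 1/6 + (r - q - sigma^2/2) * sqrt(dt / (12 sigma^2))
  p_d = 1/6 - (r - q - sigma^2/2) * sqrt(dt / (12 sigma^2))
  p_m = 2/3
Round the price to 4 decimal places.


Answer: Price = V(0,0) = 0.1240

Derivation:
dt = T/N = 1.000000; dx = sigma*sqrt(3*dt) = 0.259808
u = exp(dx) = 1.296681; d = 1/u = 0.771200
p_u = 0.196978, p_m = 0.666667, p_d = 0.136356
Discount per step: exp(-r*dt) = 0.973361
Stock lattice S(k, j) with j the centered position index:
  k=0: S(0,+0) = 1.1000
  k=1: S(1,-1) = 0.8483; S(1,+0) = 1.1000; S(1,+1) = 1.4263
  k=2: S(2,-2) = 0.6542; S(2,-1) = 0.8483; S(2,+0) = 1.1000; S(2,+1) = 1.4263; S(2,+2) = 1.8495
Terminal payoffs V(N, j) = max(K - S_T, 0):
  V(2,-2) = 0.555776; V(2,-1) = 0.361680; V(2,+0) = 0.110000; V(2,+1) = 0.000000; V(2,+2) = 0.000000
Backward induction: V(k, j) = exp(-r*dt) * [p_u * V(k+1, j+1) + p_m * V(k+1, j) + p_d * V(k+1, j-1)]
  V(1,-1) = exp(-r*dt) * [p_u*0.110000 + p_m*0.361680 + p_d*0.555776] = 0.329552
  V(1,+0) = exp(-r*dt) * [p_u*0.000000 + p_m*0.110000 + p_d*0.361680] = 0.119383
  V(1,+1) = exp(-r*dt) * [p_u*0.000000 + p_m*0.000000 + p_d*0.110000] = 0.014600
  V(0,+0) = exp(-r*dt) * [p_u*0.014600 + p_m*0.119383 + p_d*0.329552] = 0.124007


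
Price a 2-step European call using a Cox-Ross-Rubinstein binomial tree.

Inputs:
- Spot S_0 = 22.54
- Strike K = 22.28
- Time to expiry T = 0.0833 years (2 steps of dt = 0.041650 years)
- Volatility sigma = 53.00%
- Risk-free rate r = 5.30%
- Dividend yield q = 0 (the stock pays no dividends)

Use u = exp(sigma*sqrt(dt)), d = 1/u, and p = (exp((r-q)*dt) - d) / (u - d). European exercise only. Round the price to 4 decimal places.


Answer: Price = V(0,0) = 1.4550

Derivation:
dt = T/N = 0.041650
u = exp(sigma*sqrt(dt)) = 1.114231; d = 1/u = 0.897480
p = (exp((r-q)*dt) - d) / (u - d) = 0.483181
Discount per step: exp(-r*dt) = 0.997795
Stock lattice S(k, i) with i counting down-moves:
  k=0: S(0,0) = 22.5400
  k=1: S(1,0) = 25.1148; S(1,1) = 20.2292
  k=2: S(2,0) = 27.9836; S(2,1) = 22.5400; S(2,2) = 18.1553
Terminal payoffs V(N, i) = max(S_T - K, 0):
  V(2,0) = 5.703634; V(2,1) = 0.260000; V(2,2) = 0.000000
Backward induction: V(k, i) = exp(-r*dt) * [p * V(k+1, i) + (1-p) * V(k+1, i+1)].
  V(1,0) = exp(-r*dt) * [p*5.703634 + (1-p)*0.260000] = 2.883886
  V(1,1) = exp(-r*dt) * [p*0.260000 + (1-p)*0.000000] = 0.125350
  V(0,0) = exp(-r*dt) * [p*2.883886 + (1-p)*0.125350] = 1.455007


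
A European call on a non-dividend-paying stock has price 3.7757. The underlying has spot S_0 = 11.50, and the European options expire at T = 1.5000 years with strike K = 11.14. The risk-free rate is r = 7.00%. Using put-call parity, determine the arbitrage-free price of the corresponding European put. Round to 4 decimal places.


Put-call parity: C - P = S_0 * exp(-qT) - K * exp(-rT).
S_0 * exp(-qT) = 11.5000 * 1.00000000 = 11.50000000
K * exp(-rT) = 11.1400 * 0.90032452 = 10.02961518
P = C - S*exp(-qT) + K*exp(-rT)
P = 3.7757 - 11.50000000 + 10.02961518 = 2.3053

Answer: Put price = 2.3053
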